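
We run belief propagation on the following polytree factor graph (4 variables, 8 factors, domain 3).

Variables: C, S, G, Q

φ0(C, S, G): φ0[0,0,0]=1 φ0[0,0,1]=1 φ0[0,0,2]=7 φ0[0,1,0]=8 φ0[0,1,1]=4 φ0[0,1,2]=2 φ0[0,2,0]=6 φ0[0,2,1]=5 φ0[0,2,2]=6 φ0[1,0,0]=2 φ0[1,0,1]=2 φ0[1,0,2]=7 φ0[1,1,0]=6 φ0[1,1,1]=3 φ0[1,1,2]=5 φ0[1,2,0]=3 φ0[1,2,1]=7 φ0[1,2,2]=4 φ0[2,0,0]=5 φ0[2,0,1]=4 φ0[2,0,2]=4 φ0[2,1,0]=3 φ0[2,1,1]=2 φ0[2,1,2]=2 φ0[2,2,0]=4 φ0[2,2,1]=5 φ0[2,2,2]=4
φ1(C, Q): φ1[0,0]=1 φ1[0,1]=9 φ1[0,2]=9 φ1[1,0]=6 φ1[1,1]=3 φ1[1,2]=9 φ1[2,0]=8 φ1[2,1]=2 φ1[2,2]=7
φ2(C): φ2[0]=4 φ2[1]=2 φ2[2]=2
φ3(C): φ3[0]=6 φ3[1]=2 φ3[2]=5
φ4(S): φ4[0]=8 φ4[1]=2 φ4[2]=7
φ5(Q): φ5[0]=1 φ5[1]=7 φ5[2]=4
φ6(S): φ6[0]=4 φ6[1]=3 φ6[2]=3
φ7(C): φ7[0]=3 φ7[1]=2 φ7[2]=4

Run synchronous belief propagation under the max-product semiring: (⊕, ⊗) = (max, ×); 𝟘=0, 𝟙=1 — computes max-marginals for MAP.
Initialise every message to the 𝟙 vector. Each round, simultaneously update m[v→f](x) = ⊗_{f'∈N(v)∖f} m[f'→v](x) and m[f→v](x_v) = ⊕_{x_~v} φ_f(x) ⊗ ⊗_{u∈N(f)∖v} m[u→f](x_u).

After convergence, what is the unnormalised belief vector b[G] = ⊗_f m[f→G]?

b[G] = [571536, 476280, 1016064]

init: all messages = 𝟙 over 3 values
r1 m[φ0→C] = [8, 7, 5]
r1 m[φ0→S] = [7, 8, 7]
r1 m[φ0→G] = [8, 7, 7]
r1 m[φ1→C] = [9, 9, 8]
r1 m[φ1→Q] = [8, 9, 9]
r1 m[φ2→C] = [4, 2, 2]
r1 m[φ3→C] = [6, 2, 5]
r1 m[φ4→S] = [8, 2, 7]
r1 m[φ5→Q] = [1, 7, 4]
r1 m[φ6→S] = [4, 3, 3]
r1 m[φ7→C] = [3, 2, 4]
r1 m[C→φ0] = [1, 1, 1]
r1 m[C→φ1] = [1, 1, 1]
r1 m[C→φ2] = [1, 1, 1]
r1 m[C→φ3] = [1, 1, 1]
r1 m[C→φ7] = [1, 1, 1]
r1 m[S→φ0] = [1, 1, 1]
r1 m[S→φ4] = [1, 1, 1]
r1 m[S→φ6] = [1, 1, 1]
r1 m[G→φ0] = [1, 1, 1]
r1 m[Q→φ1] = [1, 1, 1]
r1 m[Q→φ5] = [1, 1, 1]
r2 m[φ0→C] = [8, 7, 5]
r2 m[φ0→S] = [7, 8, 7]
r2 m[φ0→G] = [8, 7, 7]
r2 m[φ1→C] = [9, 9, 8]
r2 m[φ1→Q] = [8, 9, 9]
r2 m[φ2→C] = [4, 2, 2]
r2 m[φ3→C] = [6, 2, 5]
r2 m[φ4→S] = [8, 2, 7]
r2 m[φ5→Q] = [1, 7, 4]
r2 m[φ6→S] = [4, 3, 3]
r2 m[φ7→C] = [3, 2, 4]
r2 m[C→φ0] = [648, 72, 320]
r2 m[C→φ1] = [576, 56, 200]
r2 m[C→φ2] = [1296, 252, 800]
r2 m[C→φ3] = [864, 252, 320]
r2 m[C→φ7] = [1728, 252, 400]
r2 m[S→φ0] = [32, 6, 21]
r2 m[S→φ4] = [28, 24, 21]
r2 m[S→φ6] = [56, 16, 49]
r2 m[G→φ0] = [1, 1, 1]
r2 m[Q→φ1] = [1, 7, 4]
r2 m[Q→φ5] = [8, 9, 9]
r3 m[φ0→C] = [224, 224, 160]
r3 m[φ0→S] = [4536, 5184, 3888]
r3 m[φ0→G] = [81648, 68040, 145152]
r3 m[φ1→C] = [63, 36, 28]
r3 m[φ1→Q] = [1600, 5184, 5184]
r3 m[φ2→C] = [4, 2, 2]
r3 m[φ3→C] = [6, 2, 5]
r3 m[φ4→S] = [8, 2, 7]
r3 m[φ5→Q] = [1, 7, 4]
r3 m[φ6→S] = [4, 3, 3]
r3 m[φ7→C] = [3, 2, 4]
r3 m[C→φ0] = [648, 72, 320]
r3 m[C→φ1] = [576, 56, 200]
r3 m[C→φ2] = [1296, 252, 800]
r3 m[C→φ3] = [864, 252, 320]
r3 m[C→φ7] = [1728, 252, 400]
r3 m[S→φ0] = [32, 6, 21]
r3 m[S→φ4] = [28, 24, 21]
r3 m[S→φ6] = [56, 16, 49]
r3 m[G→φ0] = [1, 1, 1]
r3 m[Q→φ1] = [1, 7, 4]
r3 m[Q→φ5] = [8, 9, 9]
r4 m[φ0→C] = [224, 224, 160]
r4 m[φ0→S] = [4536, 5184, 3888]
r4 m[φ0→G] = [81648, 68040, 145152]
r4 m[φ1→C] = [63, 36, 28]
r4 m[φ1→Q] = [1600, 5184, 5184]
r4 m[φ2→C] = [4, 2, 2]
r4 m[φ3→C] = [6, 2, 5]
r4 m[φ4→S] = [8, 2, 7]
r4 m[φ5→Q] = [1, 7, 4]
r4 m[φ6→S] = [4, 3, 3]
r4 m[φ7→C] = [3, 2, 4]
r4 m[C→φ0] = [4536, 288, 1120]
r4 m[C→φ1] = [16128, 1792, 6400]
r4 m[C→φ2] = [254016, 32256, 89600]
r4 m[C→φ3] = [169344, 32256, 35840]
r4 m[C→φ7] = [338688, 32256, 44800]
r4 m[S→φ0] = [32, 6, 21]
r4 m[S→φ4] = [18144, 15552, 11664]
r4 m[S→φ6] = [36288, 10368, 27216]
r4 m[G→φ0] = [1, 1, 1]
r4 m[Q→φ1] = [1, 7, 4]
r4 m[Q→φ5] = [1600, 5184, 5184]
r5 m[φ0→C] = [224, 224, 160]
r5 m[φ0→S] = [31752, 36288, 27216]
r5 m[φ0→G] = [571536, 476280, 1016064]
r5 m[φ1→C] = [63, 36, 28]
r5 m[φ1→Q] = [51200, 145152, 145152]
r5 m[φ2→C] = [4, 2, 2]
r5 m[φ3→C] = [6, 2, 5]
r5 m[φ4→S] = [8, 2, 7]
r5 m[φ5→Q] = [1, 7, 4]
r5 m[φ6→S] = [4, 3, 3]
r5 m[φ7→C] = [3, 2, 4]
r5 m[C→φ0] = [4536, 288, 1120]
r5 m[C→φ1] = [16128, 1792, 6400]
r5 m[C→φ2] = [254016, 32256, 89600]
r5 m[C→φ3] = [169344, 32256, 35840]
r5 m[C→φ7] = [338688, 32256, 44800]
r5 m[S→φ0] = [32, 6, 21]
r5 m[S→φ4] = [18144, 15552, 11664]
r5 m[S→φ6] = [36288, 10368, 27216]
r5 m[G→φ0] = [1, 1, 1]
r5 m[Q→φ1] = [1, 7, 4]
r5 m[Q→φ5] = [1600, 5184, 5184]
r6 m[φ0→C] = [224, 224, 160]
r6 m[φ0→S] = [31752, 36288, 27216]
r6 m[φ0→G] = [571536, 476280, 1016064]
r6 m[φ1→C] = [63, 36, 28]
r6 m[φ1→Q] = [51200, 145152, 145152]
r6 m[φ2→C] = [4, 2, 2]
r6 m[φ3→C] = [6, 2, 5]
r6 m[φ4→S] = [8, 2, 7]
r6 m[φ5→Q] = [1, 7, 4]
r6 m[φ6→S] = [4, 3, 3]
r6 m[φ7→C] = [3, 2, 4]
r6 m[C→φ0] = [4536, 288, 1120]
r6 m[C→φ1] = [16128, 1792, 6400]
r6 m[C→φ2] = [254016, 32256, 89600]
r6 m[C→φ3] = [169344, 32256, 35840]
r6 m[C→φ7] = [338688, 32256, 44800]
r6 m[S→φ0] = [32, 6, 21]
r6 m[S→φ4] = [127008, 108864, 81648]
r6 m[S→φ6] = [254016, 72576, 190512]
r6 m[G→φ0] = [1, 1, 1]
r6 m[Q→φ1] = [1, 7, 4]
r6 m[Q→φ5] = [51200, 145152, 145152]
r7 m[φ0→C] = [224, 224, 160]
r7 m[φ0→S] = [31752, 36288, 27216]
r7 m[φ0→G] = [571536, 476280, 1016064]
r7 m[φ1→C] = [63, 36, 28]
r7 m[φ1→Q] = [51200, 145152, 145152]
r7 m[φ2→C] = [4, 2, 2]
r7 m[φ3→C] = [6, 2, 5]
r7 m[φ4→S] = [8, 2, 7]
r7 m[φ5→Q] = [1, 7, 4]
r7 m[φ6→S] = [4, 3, 3]
r7 m[φ7→C] = [3, 2, 4]
r7 m[C→φ0] = [4536, 288, 1120]
r7 m[C→φ1] = [16128, 1792, 6400]
r7 m[C→φ2] = [254016, 32256, 89600]
r7 m[C→φ3] = [169344, 32256, 35840]
r7 m[C→φ7] = [338688, 32256, 44800]
r7 m[S→φ0] = [32, 6, 21]
r7 m[S→φ4] = [127008, 108864, 81648]
r7 m[S→φ6] = [254016, 72576, 190512]
r7 m[G→φ0] = [1, 1, 1]
r7 m[Q→φ1] = [1, 7, 4]
r7 m[Q→φ5] = [51200, 145152, 145152]
fixed point reached at round 7
b[G] = ⊗ incoming = [571536, 476280, 1016064]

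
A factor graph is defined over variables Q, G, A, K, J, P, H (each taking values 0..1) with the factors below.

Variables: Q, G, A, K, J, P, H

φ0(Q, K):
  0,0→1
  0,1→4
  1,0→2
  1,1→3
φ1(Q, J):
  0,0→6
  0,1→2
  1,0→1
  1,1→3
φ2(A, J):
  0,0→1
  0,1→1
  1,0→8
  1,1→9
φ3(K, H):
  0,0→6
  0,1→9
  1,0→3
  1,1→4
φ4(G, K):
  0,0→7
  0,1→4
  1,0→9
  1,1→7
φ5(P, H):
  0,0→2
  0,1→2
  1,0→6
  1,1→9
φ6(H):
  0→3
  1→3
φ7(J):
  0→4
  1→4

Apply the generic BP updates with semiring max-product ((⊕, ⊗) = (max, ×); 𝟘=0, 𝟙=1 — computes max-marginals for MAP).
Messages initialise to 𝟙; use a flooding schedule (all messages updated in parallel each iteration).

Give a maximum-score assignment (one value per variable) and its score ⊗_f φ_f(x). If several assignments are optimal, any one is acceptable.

init: all messages = 𝟙 over 2 values
r1 m[φ0→Q] = [4, 3]
r1 m[φ0→K] = [2, 4]
r1 m[φ1→Q] = [6, 3]
r1 m[φ1→J] = [6, 3]
r1 m[φ2→A] = [1, 9]
r1 m[φ2→J] = [8, 9]
r1 m[φ3→K] = [9, 4]
r1 m[φ3→H] = [6, 9]
r1 m[φ4→G] = [7, 9]
r1 m[φ4→K] = [9, 7]
r1 m[φ5→P] = [2, 9]
r1 m[φ5→H] = [6, 9]
r1 m[φ6→H] = [3, 3]
r1 m[φ7→J] = [4, 4]
r1 m[Q→φ0] = [1, 1]
r1 m[Q→φ1] = [1, 1]
r1 m[G→φ4] = [1, 1]
r1 m[A→φ2] = [1, 1]
r1 m[K→φ0] = [1, 1]
r1 m[K→φ3] = [1, 1]
r1 m[K→φ4] = [1, 1]
r1 m[J→φ1] = [1, 1]
r1 m[J→φ2] = [1, 1]
r1 m[J→φ7] = [1, 1]
r1 m[P→φ5] = [1, 1]
r1 m[H→φ3] = [1, 1]
r1 m[H→φ5] = [1, 1]
r1 m[H→φ6] = [1, 1]
r2 m[φ0→Q] = [4, 3]
r2 m[φ0→K] = [2, 4]
r2 m[φ1→Q] = [6, 3]
r2 m[φ1→J] = [6, 3]
r2 m[φ2→A] = [1, 9]
r2 m[φ2→J] = [8, 9]
r2 m[φ3→K] = [9, 4]
r2 m[φ3→H] = [6, 9]
r2 m[φ4→G] = [7, 9]
r2 m[φ4→K] = [9, 7]
r2 m[φ5→P] = [2, 9]
r2 m[φ5→H] = [6, 9]
r2 m[φ6→H] = [3, 3]
r2 m[φ7→J] = [4, 4]
r2 m[Q→φ0] = [6, 3]
r2 m[Q→φ1] = [4, 3]
r2 m[G→φ4] = [1, 1]
r2 m[A→φ2] = [1, 1]
r2 m[K→φ0] = [81, 28]
r2 m[K→φ3] = [18, 28]
r2 m[K→φ4] = [18, 16]
r2 m[J→φ1] = [32, 36]
r2 m[J→φ2] = [24, 12]
r2 m[J→φ7] = [48, 27]
r2 m[P→φ5] = [1, 1]
r2 m[H→φ3] = [18, 27]
r2 m[H→φ5] = [18, 27]
r2 m[H→φ6] = [36, 81]
r3 m[φ0→Q] = [112, 162]
r3 m[φ0→K] = [6, 24]
r3 m[φ1→Q] = [192, 108]
r3 m[φ1→J] = [24, 9]
r3 m[φ2→A] = [24, 192]
r3 m[φ2→J] = [8, 9]
r3 m[φ3→K] = [243, 108]
r3 m[φ3→H] = [108, 162]
r3 m[φ4→G] = [126, 162]
r3 m[φ4→K] = [9, 7]
r3 m[φ5→P] = [54, 243]
r3 m[φ5→H] = [6, 9]
r3 m[φ6→H] = [3, 3]
r3 m[φ7→J] = [4, 4]
r3 m[Q→φ0] = [6, 3]
r3 m[Q→φ1] = [4, 3]
r3 m[G→φ4] = [1, 1]
r3 m[A→φ2] = [1, 1]
r3 m[K→φ0] = [81, 28]
r3 m[K→φ3] = [18, 28]
r3 m[K→φ4] = [18, 16]
r3 m[J→φ1] = [32, 36]
r3 m[J→φ2] = [24, 12]
r3 m[J→φ7] = [48, 27]
r3 m[P→φ5] = [1, 1]
r3 m[H→φ3] = [18, 27]
r3 m[H→φ5] = [18, 27]
r3 m[H→φ6] = [36, 81]
r4 m[φ0→Q] = [112, 162]
r4 m[φ0→K] = [6, 24]
r4 m[φ1→Q] = [192, 108]
r4 m[φ1→J] = [24, 9]
r4 m[φ2→A] = [24, 192]
r4 m[φ2→J] = [8, 9]
r4 m[φ3→K] = [243, 108]
r4 m[φ3→H] = [108, 162]
r4 m[φ4→G] = [126, 162]
r4 m[φ4→K] = [9, 7]
r4 m[φ5→P] = [54, 243]
r4 m[φ5→H] = [6, 9]
r4 m[φ6→H] = [3, 3]
r4 m[φ7→J] = [4, 4]
r4 m[Q→φ0] = [192, 108]
r4 m[Q→φ1] = [112, 162]
r4 m[G→φ4] = [1, 1]
r4 m[A→φ2] = [1, 1]
r4 m[K→φ0] = [2187, 756]
r4 m[K→φ3] = [54, 168]
r4 m[K→φ4] = [1458, 2592]
r4 m[J→φ1] = [32, 36]
r4 m[J→φ2] = [96, 36]
r4 m[J→φ7] = [192, 81]
r4 m[P→φ5] = [1, 1]
r4 m[H→φ3] = [18, 27]
r4 m[H→φ5] = [324, 486]
r4 m[H→φ6] = [648, 1458]
r5 m[φ0→Q] = [3024, 4374]
r5 m[φ0→K] = [216, 768]
r5 m[φ1→Q] = [192, 108]
r5 m[φ1→J] = [672, 486]
r5 m[φ2→A] = [96, 768]
r5 m[φ2→J] = [8, 9]
r5 m[φ3→K] = [243, 108]
r5 m[φ3→H] = [504, 672]
r5 m[φ4→G] = [10368, 18144]
r5 m[φ4→K] = [9, 7]
r5 m[φ5→P] = [972, 4374]
r5 m[φ5→H] = [6, 9]
r5 m[φ6→H] = [3, 3]
r5 m[φ7→J] = [4, 4]
r5 m[Q→φ0] = [192, 108]
r5 m[Q→φ1] = [112, 162]
r5 m[G→φ4] = [1, 1]
r5 m[A→φ2] = [1, 1]
r5 m[K→φ0] = [2187, 756]
r5 m[K→φ3] = [54, 168]
r5 m[K→φ4] = [1458, 2592]
r5 m[J→φ1] = [32, 36]
r5 m[J→φ2] = [96, 36]
r5 m[J→φ7] = [192, 81]
r5 m[P→φ5] = [1, 1]
r5 m[H→φ3] = [18, 27]
r5 m[H→φ5] = [324, 486]
r5 m[H→φ6] = [648, 1458]
r6 m[φ0→Q] = [3024, 4374]
r6 m[φ0→K] = [216, 768]
r6 m[φ1→Q] = [192, 108]
r6 m[φ1→J] = [672, 486]
r6 m[φ2→A] = [96, 768]
r6 m[φ2→J] = [8, 9]
r6 m[φ3→K] = [243, 108]
r6 m[φ3→H] = [504, 672]
r6 m[φ4→G] = [10368, 18144]
r6 m[φ4→K] = [9, 7]
r6 m[φ5→P] = [972, 4374]
r6 m[φ5→H] = [6, 9]
r6 m[φ6→H] = [3, 3]
r6 m[φ7→J] = [4, 4]
r6 m[Q→φ0] = [192, 108]
r6 m[Q→φ1] = [3024, 4374]
r6 m[G→φ4] = [1, 1]
r6 m[A→φ2] = [1, 1]
r6 m[K→φ0] = [2187, 756]
r6 m[K→φ3] = [1944, 5376]
r6 m[K→φ4] = [52488, 82944]
r6 m[J→φ1] = [32, 36]
r6 m[J→φ2] = [2688, 1944]
r6 m[J→φ7] = [5376, 4374]
r6 m[P→φ5] = [1, 1]
r6 m[H→φ3] = [18, 27]
r6 m[H→φ5] = [1512, 2016]
r6 m[H→φ6] = [3024, 6048]
r7 m[φ0→Q] = [3024, 4374]
r7 m[φ0→K] = [216, 768]
r7 m[φ1→Q] = [192, 108]
r7 m[φ1→J] = [18144, 13122]
r7 m[φ2→A] = [2688, 21504]
r7 m[φ2→J] = [8, 9]
r7 m[φ3→K] = [243, 108]
r7 m[φ3→H] = [16128, 21504]
r7 m[φ4→G] = [367416, 580608]
r7 m[φ4→K] = [9, 7]
r7 m[φ5→P] = [4032, 18144]
r7 m[φ5→H] = [6, 9]
r7 m[φ6→H] = [3, 3]
r7 m[φ7→J] = [4, 4]
r7 m[Q→φ0] = [192, 108]
r7 m[Q→φ1] = [3024, 4374]
r7 m[G→φ4] = [1, 1]
r7 m[A→φ2] = [1, 1]
r7 m[K→φ0] = [2187, 756]
r7 m[K→φ3] = [1944, 5376]
r7 m[K→φ4] = [52488, 82944]
r7 m[J→φ1] = [32, 36]
r7 m[J→φ2] = [2688, 1944]
r7 m[J→φ7] = [5376, 4374]
r7 m[P→φ5] = [1, 1]
r7 m[H→φ3] = [18, 27]
r7 m[H→φ5] = [1512, 2016]
r7 m[H→φ6] = [3024, 6048]
r8 m[φ0→Q] = [3024, 4374]
r8 m[φ0→K] = [216, 768]
r8 m[φ1→Q] = [192, 108]
r8 m[φ1→J] = [18144, 13122]
r8 m[φ2→A] = [2688, 21504]
r8 m[φ2→J] = [8, 9]
r8 m[φ3→K] = [243, 108]
r8 m[φ3→H] = [16128, 21504]
r8 m[φ4→G] = [367416, 580608]
r8 m[φ4→K] = [9, 7]
r8 m[φ5→P] = [4032, 18144]
r8 m[φ5→H] = [6, 9]
r8 m[φ6→H] = [3, 3]
r8 m[φ7→J] = [4, 4]
r8 m[Q→φ0] = [192, 108]
r8 m[Q→φ1] = [3024, 4374]
r8 m[G→φ4] = [1, 1]
r8 m[A→φ2] = [1, 1]
r8 m[K→φ0] = [2187, 756]
r8 m[K→φ3] = [1944, 5376]
r8 m[K→φ4] = [52488, 82944]
r8 m[J→φ1] = [32, 36]
r8 m[J→φ2] = [72576, 52488]
r8 m[J→φ7] = [145152, 118098]
r8 m[P→φ5] = [1, 1]
r8 m[H→φ3] = [18, 27]
r8 m[H→φ5] = [48384, 64512]
r8 m[H→φ6] = [96768, 193536]
r9 m[φ0→Q] = [3024, 4374]
r9 m[φ0→K] = [216, 768]
r9 m[φ1→Q] = [192, 108]
r9 m[φ1→J] = [18144, 13122]
r9 m[φ2→A] = [72576, 580608]
r9 m[φ2→J] = [8, 9]
r9 m[φ3→K] = [243, 108]
r9 m[φ3→H] = [16128, 21504]
r9 m[φ4→G] = [367416, 580608]
r9 m[φ4→K] = [9, 7]
r9 m[φ5→P] = [129024, 580608]
r9 m[φ5→H] = [6, 9]
r9 m[φ6→H] = [3, 3]
r9 m[φ7→J] = [4, 4]
r9 m[Q→φ0] = [192, 108]
r9 m[Q→φ1] = [3024, 4374]
r9 m[G→φ4] = [1, 1]
r9 m[A→φ2] = [1, 1]
r9 m[K→φ0] = [2187, 756]
r9 m[K→φ3] = [1944, 5376]
r9 m[K→φ4] = [52488, 82944]
r9 m[J→φ1] = [32, 36]
r9 m[J→φ2] = [72576, 52488]
r9 m[J→φ7] = [145152, 118098]
r9 m[P→φ5] = [1, 1]
r9 m[H→φ3] = [18, 27]
r9 m[H→φ5] = [48384, 64512]
r9 m[H→φ6] = [96768, 193536]
r10 m[φ0→Q] = [3024, 4374]
r10 m[φ0→K] = [216, 768]
r10 m[φ1→Q] = [192, 108]
r10 m[φ1→J] = [18144, 13122]
r10 m[φ2→A] = [72576, 580608]
r10 m[φ2→J] = [8, 9]
r10 m[φ3→K] = [243, 108]
r10 m[φ3→H] = [16128, 21504]
r10 m[φ4→G] = [367416, 580608]
r10 m[φ4→K] = [9, 7]
r10 m[φ5→P] = [129024, 580608]
r10 m[φ5→H] = [6, 9]
r10 m[φ6→H] = [3, 3]
r10 m[φ7→J] = [4, 4]
r10 m[Q→φ0] = [192, 108]
r10 m[Q→φ1] = [3024, 4374]
r10 m[G→φ4] = [1, 1]
r10 m[A→φ2] = [1, 1]
r10 m[K→φ0] = [2187, 756]
r10 m[K→φ3] = [1944, 5376]
r10 m[K→φ4] = [52488, 82944]
r10 m[J→φ1] = [32, 36]
r10 m[J→φ2] = [72576, 52488]
r10 m[J→φ7] = [145152, 118098]
r10 m[P→φ5] = [1, 1]
r10 m[H→φ3] = [18, 27]
r10 m[H→φ5] = [48384, 64512]
r10 m[H→φ6] = [96768, 193536]
fixed point reached at round 10
traceback from Q: (Q=0, G=1, A=1, K=1, J=0, P=1, H=1), score=580608

assignment: (Q=0, G=1, A=1, K=1, J=0, P=1, H=1); score = 580608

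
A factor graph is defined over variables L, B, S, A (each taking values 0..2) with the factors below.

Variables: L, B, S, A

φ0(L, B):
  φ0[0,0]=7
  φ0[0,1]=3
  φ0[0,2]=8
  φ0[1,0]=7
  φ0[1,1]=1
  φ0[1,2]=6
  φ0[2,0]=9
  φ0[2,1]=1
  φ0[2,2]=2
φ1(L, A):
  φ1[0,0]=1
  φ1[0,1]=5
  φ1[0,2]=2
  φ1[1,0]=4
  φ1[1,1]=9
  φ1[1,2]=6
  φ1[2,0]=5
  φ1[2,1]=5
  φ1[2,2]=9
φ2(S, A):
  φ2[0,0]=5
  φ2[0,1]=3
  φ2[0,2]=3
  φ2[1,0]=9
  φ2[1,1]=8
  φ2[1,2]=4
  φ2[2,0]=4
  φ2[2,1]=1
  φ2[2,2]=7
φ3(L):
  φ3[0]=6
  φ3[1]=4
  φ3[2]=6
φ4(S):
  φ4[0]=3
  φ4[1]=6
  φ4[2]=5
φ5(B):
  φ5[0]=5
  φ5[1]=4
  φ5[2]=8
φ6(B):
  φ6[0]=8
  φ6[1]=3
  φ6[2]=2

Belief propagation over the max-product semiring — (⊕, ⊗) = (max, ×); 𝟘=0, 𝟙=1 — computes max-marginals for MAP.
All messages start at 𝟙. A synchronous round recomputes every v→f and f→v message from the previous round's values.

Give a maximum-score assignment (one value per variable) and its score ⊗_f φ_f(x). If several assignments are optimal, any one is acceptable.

assignment: (L=2, B=0, S=2, A=2); score = 680400

init: all messages = 𝟙 over 3 values
r1 m[φ0→L] = [8, 7, 9]
r1 m[φ0→B] = [9, 3, 8]
r1 m[φ1→L] = [5, 9, 9]
r1 m[φ1→A] = [5, 9, 9]
r1 m[φ2→S] = [5, 9, 7]
r1 m[φ2→A] = [9, 8, 7]
r1 m[φ3→L] = [6, 4, 6]
r1 m[φ4→S] = [3, 6, 5]
r1 m[φ5→B] = [5, 4, 8]
r1 m[φ6→B] = [8, 3, 2]
r1 m[L→φ0] = [1, 1, 1]
r1 m[L→φ1] = [1, 1, 1]
r1 m[L→φ3] = [1, 1, 1]
r1 m[B→φ0] = [1, 1, 1]
r1 m[B→φ5] = [1, 1, 1]
r1 m[B→φ6] = [1, 1, 1]
r1 m[S→φ2] = [1, 1, 1]
r1 m[S→φ4] = [1, 1, 1]
r1 m[A→φ1] = [1, 1, 1]
r1 m[A→φ2] = [1, 1, 1]
r2 m[φ0→L] = [8, 7, 9]
r2 m[φ0→B] = [9, 3, 8]
r2 m[φ1→L] = [5, 9, 9]
r2 m[φ1→A] = [5, 9, 9]
r2 m[φ2→S] = [5, 9, 7]
r2 m[φ2→A] = [9, 8, 7]
r2 m[φ3→L] = [6, 4, 6]
r2 m[φ4→S] = [3, 6, 5]
r2 m[φ5→B] = [5, 4, 8]
r2 m[φ6→B] = [8, 3, 2]
r2 m[L→φ0] = [30, 36, 54]
r2 m[L→φ1] = [48, 28, 54]
r2 m[L→φ3] = [40, 63, 81]
r2 m[B→φ0] = [40, 12, 16]
r2 m[B→φ5] = [72, 9, 16]
r2 m[B→φ6] = [45, 12, 64]
r2 m[S→φ2] = [3, 6, 5]
r2 m[S→φ4] = [5, 9, 7]
r2 m[A→φ1] = [9, 8, 7]
r2 m[A→φ2] = [5, 9, 9]
r3 m[φ0→L] = [280, 280, 360]
r3 m[φ0→B] = [486, 90, 240]
r3 m[φ1→L] = [40, 72, 63]
r3 m[φ1→A] = [270, 270, 486]
r3 m[φ2→S] = [27, 72, 63]
r3 m[φ2→A] = [54, 48, 35]
r3 m[φ3→L] = [6, 4, 6]
r3 m[φ4→S] = [3, 6, 5]
r3 m[φ5→B] = [5, 4, 8]
r3 m[φ6→B] = [8, 3, 2]
r3 m[L→φ0] = [30, 36, 54]
r3 m[L→φ1] = [48, 28, 54]
r3 m[L→φ3] = [40, 63, 81]
r3 m[B→φ0] = [40, 12, 16]
r3 m[B→φ5] = [72, 9, 16]
r3 m[B→φ6] = [45, 12, 64]
r3 m[S→φ2] = [3, 6, 5]
r3 m[S→φ4] = [5, 9, 7]
r3 m[A→φ1] = [9, 8, 7]
r3 m[A→φ2] = [5, 9, 9]
r4 m[φ0→L] = [280, 280, 360]
r4 m[φ0→B] = [486, 90, 240]
r4 m[φ1→L] = [40, 72, 63]
r4 m[φ1→A] = [270, 270, 486]
r4 m[φ2→S] = [27, 72, 63]
r4 m[φ2→A] = [54, 48, 35]
r4 m[φ3→L] = [6, 4, 6]
r4 m[φ4→S] = [3, 6, 5]
r4 m[φ5→B] = [5, 4, 8]
r4 m[φ6→B] = [8, 3, 2]
r4 m[L→φ0] = [240, 288, 378]
r4 m[L→φ1] = [1680, 1120, 2160]
r4 m[L→φ3] = [11200, 20160, 22680]
r4 m[B→φ0] = [40, 12, 16]
r4 m[B→φ5] = [3888, 270, 480]
r4 m[B→φ6] = [2430, 360, 1920]
r4 m[S→φ2] = [3, 6, 5]
r4 m[S→φ4] = [27, 72, 63]
r4 m[A→φ1] = [54, 48, 35]
r4 m[A→φ2] = [270, 270, 486]
r5 m[φ0→L] = [280, 280, 360]
r5 m[φ0→B] = [3402, 720, 1920]
r5 m[φ1→L] = [240, 432, 315]
r5 m[φ1→A] = [10800, 10800, 19440]
r5 m[φ2→S] = [1458, 2430, 3402]
r5 m[φ2→A] = [54, 48, 35]
r5 m[φ3→L] = [6, 4, 6]
r5 m[φ4→S] = [3, 6, 5]
r5 m[φ5→B] = [5, 4, 8]
r5 m[φ6→B] = [8, 3, 2]
r5 m[L→φ0] = [240, 288, 378]
r5 m[L→φ1] = [1680, 1120, 2160]
r5 m[L→φ3] = [11200, 20160, 22680]
r5 m[B→φ0] = [40, 12, 16]
r5 m[B→φ5] = [3888, 270, 480]
r5 m[B→φ6] = [2430, 360, 1920]
r5 m[S→φ2] = [3, 6, 5]
r5 m[S→φ4] = [27, 72, 63]
r5 m[A→φ1] = [54, 48, 35]
r5 m[A→φ2] = [270, 270, 486]
r6 m[φ0→L] = [280, 280, 360]
r6 m[φ0→B] = [3402, 720, 1920]
r6 m[φ1→L] = [240, 432, 315]
r6 m[φ1→A] = [10800, 10800, 19440]
r6 m[φ2→S] = [1458, 2430, 3402]
r6 m[φ2→A] = [54, 48, 35]
r6 m[φ3→L] = [6, 4, 6]
r6 m[φ4→S] = [3, 6, 5]
r6 m[φ5→B] = [5, 4, 8]
r6 m[φ6→B] = [8, 3, 2]
r6 m[L→φ0] = [1440, 1728, 1890]
r6 m[L→φ1] = [1680, 1120, 2160]
r6 m[L→φ3] = [67200, 120960, 113400]
r6 m[B→φ0] = [40, 12, 16]
r6 m[B→φ5] = [27216, 2160, 3840]
r6 m[B→φ6] = [17010, 2880, 15360]
r6 m[S→φ2] = [3, 6, 5]
r6 m[S→φ4] = [1458, 2430, 3402]
r6 m[A→φ1] = [54, 48, 35]
r6 m[A→φ2] = [10800, 10800, 19440]
r7 m[φ0→L] = [280, 280, 360]
r7 m[φ0→B] = [17010, 4320, 11520]
r7 m[φ1→L] = [240, 432, 315]
r7 m[φ1→A] = [10800, 10800, 19440]
r7 m[φ2→S] = [58320, 97200, 136080]
r7 m[φ2→A] = [54, 48, 35]
r7 m[φ3→L] = [6, 4, 6]
r7 m[φ4→S] = [3, 6, 5]
r7 m[φ5→B] = [5, 4, 8]
r7 m[φ6→B] = [8, 3, 2]
r7 m[L→φ0] = [1440, 1728, 1890]
r7 m[L→φ1] = [1680, 1120, 2160]
r7 m[L→φ3] = [67200, 120960, 113400]
r7 m[B→φ0] = [40, 12, 16]
r7 m[B→φ5] = [27216, 2160, 3840]
r7 m[B→φ6] = [17010, 2880, 15360]
r7 m[S→φ2] = [3, 6, 5]
r7 m[S→φ4] = [1458, 2430, 3402]
r7 m[A→φ1] = [54, 48, 35]
r7 m[A→φ2] = [10800, 10800, 19440]
r8 m[φ0→L] = [280, 280, 360]
r8 m[φ0→B] = [17010, 4320, 11520]
r8 m[φ1→L] = [240, 432, 315]
r8 m[φ1→A] = [10800, 10800, 19440]
r8 m[φ2→S] = [58320, 97200, 136080]
r8 m[φ2→A] = [54, 48, 35]
r8 m[φ3→L] = [6, 4, 6]
r8 m[φ4→S] = [3, 6, 5]
r8 m[φ5→B] = [5, 4, 8]
r8 m[φ6→B] = [8, 3, 2]
r8 m[L→φ0] = [1440, 1728, 1890]
r8 m[L→φ1] = [1680, 1120, 2160]
r8 m[L→φ3] = [67200, 120960, 113400]
r8 m[B→φ0] = [40, 12, 16]
r8 m[B→φ5] = [136080, 12960, 23040]
r8 m[B→φ6] = [85050, 17280, 92160]
r8 m[S→φ2] = [3, 6, 5]
r8 m[S→φ4] = [58320, 97200, 136080]
r8 m[A→φ1] = [54, 48, 35]
r8 m[A→φ2] = [10800, 10800, 19440]
r9 m[φ0→L] = [280, 280, 360]
r9 m[φ0→B] = [17010, 4320, 11520]
r9 m[φ1→L] = [240, 432, 315]
r9 m[φ1→A] = [10800, 10800, 19440]
r9 m[φ2→S] = [58320, 97200, 136080]
r9 m[φ2→A] = [54, 48, 35]
r9 m[φ3→L] = [6, 4, 6]
r9 m[φ4→S] = [3, 6, 5]
r9 m[φ5→B] = [5, 4, 8]
r9 m[φ6→B] = [8, 3, 2]
r9 m[L→φ0] = [1440, 1728, 1890]
r9 m[L→φ1] = [1680, 1120, 2160]
r9 m[L→φ3] = [67200, 120960, 113400]
r9 m[B→φ0] = [40, 12, 16]
r9 m[B→φ5] = [136080, 12960, 23040]
r9 m[B→φ6] = [85050, 17280, 92160]
r9 m[S→φ2] = [3, 6, 5]
r9 m[S→φ4] = [58320, 97200, 136080]
r9 m[A→φ1] = [54, 48, 35]
r9 m[A→φ2] = [10800, 10800, 19440]
fixed point reached at round 9
traceback from L: (L=2, B=0, S=2, A=2), score=680400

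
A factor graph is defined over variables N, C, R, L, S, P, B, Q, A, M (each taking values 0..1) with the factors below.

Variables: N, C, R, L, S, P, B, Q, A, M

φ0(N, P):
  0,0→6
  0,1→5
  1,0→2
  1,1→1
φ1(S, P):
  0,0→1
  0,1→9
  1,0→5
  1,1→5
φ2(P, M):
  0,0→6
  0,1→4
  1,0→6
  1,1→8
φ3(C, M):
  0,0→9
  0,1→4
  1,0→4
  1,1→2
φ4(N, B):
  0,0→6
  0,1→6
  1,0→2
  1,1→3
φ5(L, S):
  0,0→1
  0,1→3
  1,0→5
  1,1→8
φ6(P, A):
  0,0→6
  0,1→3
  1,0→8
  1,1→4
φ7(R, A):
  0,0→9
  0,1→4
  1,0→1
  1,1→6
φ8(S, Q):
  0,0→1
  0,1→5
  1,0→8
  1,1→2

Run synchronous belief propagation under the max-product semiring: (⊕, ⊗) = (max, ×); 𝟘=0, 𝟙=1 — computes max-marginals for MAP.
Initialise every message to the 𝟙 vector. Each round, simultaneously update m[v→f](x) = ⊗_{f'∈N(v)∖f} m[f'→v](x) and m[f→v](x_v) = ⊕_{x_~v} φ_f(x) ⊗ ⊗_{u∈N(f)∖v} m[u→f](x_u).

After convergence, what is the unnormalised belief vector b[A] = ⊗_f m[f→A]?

b[A] = [37324800, 12441600]

init: all messages = 𝟙 over 2 values
r1 m[φ0→N] = [6, 2]
r1 m[φ0→P] = [6, 5]
r1 m[φ1→S] = [9, 5]
r1 m[φ1→P] = [5, 9]
r1 m[φ2→P] = [6, 8]
r1 m[φ2→M] = [6, 8]
r1 m[φ3→C] = [9, 4]
r1 m[φ3→M] = [9, 4]
r1 m[φ4→N] = [6, 3]
r1 m[φ4→B] = [6, 6]
r1 m[φ5→L] = [3, 8]
r1 m[φ5→S] = [5, 8]
r1 m[φ6→P] = [6, 8]
r1 m[φ6→A] = [8, 4]
r1 m[φ7→R] = [9, 6]
r1 m[φ7→A] = [9, 6]
r1 m[φ8→S] = [5, 8]
r1 m[φ8→Q] = [8, 5]
r1 m[N→φ0] = [1, 1]
r1 m[N→φ4] = [1, 1]
r1 m[C→φ3] = [1, 1]
r1 m[R→φ7] = [1, 1]
r1 m[L→φ5] = [1, 1]
r1 m[S→φ1] = [1, 1]
r1 m[S→φ5] = [1, 1]
r1 m[S→φ8] = [1, 1]
r1 m[P→φ0] = [1, 1]
r1 m[P→φ1] = [1, 1]
r1 m[P→φ2] = [1, 1]
r1 m[P→φ6] = [1, 1]
r1 m[B→φ4] = [1, 1]
r1 m[Q→φ8] = [1, 1]
r1 m[A→φ6] = [1, 1]
r1 m[A→φ7] = [1, 1]
r1 m[M→φ2] = [1, 1]
r1 m[M→φ3] = [1, 1]
r2 m[φ0→N] = [6, 2]
r2 m[φ0→P] = [6, 5]
r2 m[φ1→S] = [9, 5]
r2 m[φ1→P] = [5, 9]
r2 m[φ2→P] = [6, 8]
r2 m[φ2→M] = [6, 8]
r2 m[φ3→C] = [9, 4]
r2 m[φ3→M] = [9, 4]
r2 m[φ4→N] = [6, 3]
r2 m[φ4→B] = [6, 6]
r2 m[φ5→L] = [3, 8]
r2 m[φ5→S] = [5, 8]
r2 m[φ6→P] = [6, 8]
r2 m[φ6→A] = [8, 4]
r2 m[φ7→R] = [9, 6]
r2 m[φ7→A] = [9, 6]
r2 m[φ8→S] = [5, 8]
r2 m[φ8→Q] = [8, 5]
r2 m[N→φ0] = [6, 3]
r2 m[N→φ4] = [6, 2]
r2 m[C→φ3] = [1, 1]
r2 m[R→φ7] = [1, 1]
r2 m[L→φ5] = [1, 1]
r2 m[S→φ1] = [25, 64]
r2 m[S→φ5] = [45, 40]
r2 m[S→φ8] = [45, 40]
r2 m[P→φ0] = [180, 576]
r2 m[P→φ1] = [216, 320]
r2 m[P→φ2] = [180, 360]
r2 m[P→φ6] = [180, 360]
r2 m[B→φ4] = [1, 1]
r2 m[Q→φ8] = [1, 1]
r2 m[A→φ6] = [9, 6]
r2 m[A→φ7] = [8, 4]
r2 m[M→φ2] = [9, 4]
r2 m[M→φ3] = [6, 8]
r3 m[φ0→N] = [2880, 576]
r3 m[φ0→P] = [36, 30]
r3 m[φ1→S] = [2880, 1600]
r3 m[φ1→P] = [320, 320]
r3 m[φ2→P] = [54, 54]
r3 m[φ2→M] = [2160, 2880]
r3 m[φ3→C] = [54, 24]
r3 m[φ3→M] = [9, 4]
r3 m[φ4→N] = [6, 3]
r3 m[φ4→B] = [36, 36]
r3 m[φ5→L] = [120, 320]
r3 m[φ5→S] = [5, 8]
r3 m[φ6→P] = [54, 72]
r3 m[φ6→A] = [2880, 1440]
r3 m[φ7→R] = [72, 24]
r3 m[φ7→A] = [9, 6]
r3 m[φ8→S] = [5, 8]
r3 m[φ8→Q] = [320, 225]
r3 m[N→φ0] = [6, 3]
r3 m[N→φ4] = [6, 2]
r3 m[C→φ3] = [1, 1]
r3 m[R→φ7] = [1, 1]
r3 m[L→φ5] = [1, 1]
r3 m[S→φ1] = [25, 64]
r3 m[S→φ5] = [45, 40]
r3 m[S→φ8] = [45, 40]
r3 m[P→φ0] = [180, 576]
r3 m[P→φ1] = [216, 320]
r3 m[P→φ2] = [180, 360]
r3 m[P→φ6] = [180, 360]
r3 m[B→φ4] = [1, 1]
r3 m[Q→φ8] = [1, 1]
r3 m[A→φ6] = [9, 6]
r3 m[A→φ7] = [8, 4]
r3 m[M→φ2] = [9, 4]
r3 m[M→φ3] = [6, 8]
r4 m[φ0→N] = [2880, 576]
r4 m[φ0→P] = [36, 30]
r4 m[φ1→S] = [2880, 1600]
r4 m[φ1→P] = [320, 320]
r4 m[φ2→P] = [54, 54]
r4 m[φ2→M] = [2160, 2880]
r4 m[φ3→C] = [54, 24]
r4 m[φ3→M] = [9, 4]
r4 m[φ4→N] = [6, 3]
r4 m[φ4→B] = [36, 36]
r4 m[φ5→L] = [120, 320]
r4 m[φ5→S] = [5, 8]
r4 m[φ6→P] = [54, 72]
r4 m[φ6→A] = [2880, 1440]
r4 m[φ7→R] = [72, 24]
r4 m[φ7→A] = [9, 6]
r4 m[φ8→S] = [5, 8]
r4 m[φ8→Q] = [320, 225]
r4 m[N→φ0] = [6, 3]
r4 m[N→φ4] = [2880, 576]
r4 m[C→φ3] = [1, 1]
r4 m[R→φ7] = [1, 1]
r4 m[L→φ5] = [1, 1]
r4 m[S→φ1] = [25, 64]
r4 m[S→φ5] = [14400, 12800]
r4 m[S→φ8] = [14400, 12800]
r4 m[P→φ0] = [933120, 1244160]
r4 m[P→φ1] = [104976, 116640]
r4 m[P→φ2] = [622080, 691200]
r4 m[P→φ6] = [622080, 518400]
r4 m[B→φ4] = [1, 1]
r4 m[Q→φ8] = [1, 1]
r4 m[A→φ6] = [9, 6]
r4 m[A→φ7] = [2880, 1440]
r4 m[M→φ2] = [9, 4]
r4 m[M→φ3] = [2160, 2880]
r5 m[φ0→N] = [6220800, 1866240]
r5 m[φ0→P] = [36, 30]
r5 m[φ1→S] = [1049760, 583200]
r5 m[φ1→P] = [320, 320]
r5 m[φ2→P] = [54, 54]
r5 m[φ2→M] = [4147200, 5529600]
r5 m[φ3→C] = [19440, 8640]
r5 m[φ3→M] = [9, 4]
r5 m[φ4→N] = [6, 3]
r5 m[φ4→B] = [17280, 17280]
r5 m[φ5→L] = [38400, 102400]
r5 m[φ5→S] = [5, 8]
r5 m[φ6→P] = [54, 72]
r5 m[φ6→A] = [4147200, 2073600]
r5 m[φ7→R] = [25920, 8640]
r5 m[φ7→A] = [9, 6]
r5 m[φ8→S] = [5, 8]
r5 m[φ8→Q] = [102400, 72000]
r5 m[N→φ0] = [6, 3]
r5 m[N→φ4] = [2880, 576]
r5 m[C→φ3] = [1, 1]
r5 m[R→φ7] = [1, 1]
r5 m[L→φ5] = [1, 1]
r5 m[S→φ1] = [25, 64]
r5 m[S→φ5] = [14400, 12800]
r5 m[S→φ8] = [14400, 12800]
r5 m[P→φ0] = [933120, 1244160]
r5 m[P→φ1] = [104976, 116640]
r5 m[P→φ2] = [622080, 691200]
r5 m[P→φ6] = [622080, 518400]
r5 m[B→φ4] = [1, 1]
r5 m[Q→φ8] = [1, 1]
r5 m[A→φ6] = [9, 6]
r5 m[A→φ7] = [2880, 1440]
r5 m[M→φ2] = [9, 4]
r5 m[M→φ3] = [2160, 2880]
r6 m[φ0→N] = [6220800, 1866240]
r6 m[φ0→P] = [36, 30]
r6 m[φ1→S] = [1049760, 583200]
r6 m[φ1→P] = [320, 320]
r6 m[φ2→P] = [54, 54]
r6 m[φ2→M] = [4147200, 5529600]
r6 m[φ3→C] = [19440, 8640]
r6 m[φ3→M] = [9, 4]
r6 m[φ4→N] = [6, 3]
r6 m[φ4→B] = [17280, 17280]
r6 m[φ5→L] = [38400, 102400]
r6 m[φ5→S] = [5, 8]
r6 m[φ6→P] = [54, 72]
r6 m[φ6→A] = [4147200, 2073600]
r6 m[φ7→R] = [25920, 8640]
r6 m[φ7→A] = [9, 6]
r6 m[φ8→S] = [5, 8]
r6 m[φ8→Q] = [102400, 72000]
r6 m[N→φ0] = [6, 3]
r6 m[N→φ4] = [6220800, 1866240]
r6 m[C→φ3] = [1, 1]
r6 m[R→φ7] = [1, 1]
r6 m[L→φ5] = [1, 1]
r6 m[S→φ1] = [25, 64]
r6 m[S→φ5] = [5248800, 4665600]
r6 m[S→φ8] = [5248800, 4665600]
r6 m[P→φ0] = [933120, 1244160]
r6 m[P→φ1] = [104976, 116640]
r6 m[P→φ2] = [622080, 691200]
r6 m[P→φ6] = [622080, 518400]
r6 m[B→φ4] = [1, 1]
r6 m[Q→φ8] = [1, 1]
r6 m[A→φ6] = [9, 6]
r6 m[A→φ7] = [4147200, 2073600]
r6 m[M→φ2] = [9, 4]
r6 m[M→φ3] = [4147200, 5529600]
r7 m[φ0→N] = [6220800, 1866240]
r7 m[φ0→P] = [36, 30]
r7 m[φ1→S] = [1049760, 583200]
r7 m[φ1→P] = [320, 320]
r7 m[φ2→P] = [54, 54]
r7 m[φ2→M] = [4147200, 5529600]
r7 m[φ3→C] = [37324800, 16588800]
r7 m[φ3→M] = [9, 4]
r7 m[φ4→N] = [6, 3]
r7 m[φ4→B] = [37324800, 37324800]
r7 m[φ5→L] = [13996800, 37324800]
r7 m[φ5→S] = [5, 8]
r7 m[φ6→P] = [54, 72]
r7 m[φ6→A] = [4147200, 2073600]
r7 m[φ7→R] = [37324800, 12441600]
r7 m[φ7→A] = [9, 6]
r7 m[φ8→S] = [5, 8]
r7 m[φ8→Q] = [37324800, 26244000]
r7 m[N→φ0] = [6, 3]
r7 m[N→φ4] = [6220800, 1866240]
r7 m[C→φ3] = [1, 1]
r7 m[R→φ7] = [1, 1]
r7 m[L→φ5] = [1, 1]
r7 m[S→φ1] = [25, 64]
r7 m[S→φ5] = [5248800, 4665600]
r7 m[S→φ8] = [5248800, 4665600]
r7 m[P→φ0] = [933120, 1244160]
r7 m[P→φ1] = [104976, 116640]
r7 m[P→φ2] = [622080, 691200]
r7 m[P→φ6] = [622080, 518400]
r7 m[B→φ4] = [1, 1]
r7 m[Q→φ8] = [1, 1]
r7 m[A→φ6] = [9, 6]
r7 m[A→φ7] = [4147200, 2073600]
r7 m[M→φ2] = [9, 4]
r7 m[M→φ3] = [4147200, 5529600]
r8 m[φ0→N] = [6220800, 1866240]
r8 m[φ0→P] = [36, 30]
r8 m[φ1→S] = [1049760, 583200]
r8 m[φ1→P] = [320, 320]
r8 m[φ2→P] = [54, 54]
r8 m[φ2→M] = [4147200, 5529600]
r8 m[φ3→C] = [37324800, 16588800]
r8 m[φ3→M] = [9, 4]
r8 m[φ4→N] = [6, 3]
r8 m[φ4→B] = [37324800, 37324800]
r8 m[φ5→L] = [13996800, 37324800]
r8 m[φ5→S] = [5, 8]
r8 m[φ6→P] = [54, 72]
r8 m[φ6→A] = [4147200, 2073600]
r8 m[φ7→R] = [37324800, 12441600]
r8 m[φ7→A] = [9, 6]
r8 m[φ8→S] = [5, 8]
r8 m[φ8→Q] = [37324800, 26244000]
r8 m[N→φ0] = [6, 3]
r8 m[N→φ4] = [6220800, 1866240]
r8 m[C→φ3] = [1, 1]
r8 m[R→φ7] = [1, 1]
r8 m[L→φ5] = [1, 1]
r8 m[S→φ1] = [25, 64]
r8 m[S→φ5] = [5248800, 4665600]
r8 m[S→φ8] = [5248800, 4665600]
r8 m[P→φ0] = [933120, 1244160]
r8 m[P→φ1] = [104976, 116640]
r8 m[P→φ2] = [622080, 691200]
r8 m[P→φ6] = [622080, 518400]
r8 m[B→φ4] = [1, 1]
r8 m[Q→φ8] = [1, 1]
r8 m[A→φ6] = [9, 6]
r8 m[A→φ7] = [4147200, 2073600]
r8 m[M→φ2] = [9, 4]
r8 m[M→φ3] = [4147200, 5529600]
fixed point reached at round 8
b[A] = ⊗ incoming = [37324800, 12441600]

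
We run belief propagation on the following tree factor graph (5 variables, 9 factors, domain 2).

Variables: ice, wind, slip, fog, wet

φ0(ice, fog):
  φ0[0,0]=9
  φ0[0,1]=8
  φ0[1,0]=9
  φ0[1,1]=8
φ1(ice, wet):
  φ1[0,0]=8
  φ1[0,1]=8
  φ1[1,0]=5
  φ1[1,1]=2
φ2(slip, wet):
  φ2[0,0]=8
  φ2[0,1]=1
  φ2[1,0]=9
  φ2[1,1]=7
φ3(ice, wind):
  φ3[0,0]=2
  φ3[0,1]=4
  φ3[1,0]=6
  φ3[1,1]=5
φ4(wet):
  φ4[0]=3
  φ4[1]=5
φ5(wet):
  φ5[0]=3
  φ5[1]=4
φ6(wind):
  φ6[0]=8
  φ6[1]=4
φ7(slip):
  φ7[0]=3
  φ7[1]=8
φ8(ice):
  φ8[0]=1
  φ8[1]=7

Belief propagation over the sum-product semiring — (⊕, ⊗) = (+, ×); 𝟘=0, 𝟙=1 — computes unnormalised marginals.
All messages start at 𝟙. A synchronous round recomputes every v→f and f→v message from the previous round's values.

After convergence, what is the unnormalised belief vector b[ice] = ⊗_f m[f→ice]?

b[ice] = [8895488, 54054560]

init: all messages = 𝟙 over 2 values
r1 m[φ0→ice] = [17, 17]
r1 m[φ0→fog] = [18, 16]
r1 m[φ1→ice] = [16, 7]
r1 m[φ1→wet] = [13, 10]
r1 m[φ2→slip] = [9, 16]
r1 m[φ2→wet] = [17, 8]
r1 m[φ3→ice] = [6, 11]
r1 m[φ3→wind] = [8, 9]
r1 m[φ4→wet] = [3, 5]
r1 m[φ5→wet] = [3, 4]
r1 m[φ6→wind] = [8, 4]
r1 m[φ7→slip] = [3, 8]
r1 m[φ8→ice] = [1, 7]
r1 m[ice→φ0] = [1, 1]
r1 m[ice→φ1] = [1, 1]
r1 m[ice→φ3] = [1, 1]
r1 m[ice→φ8] = [1, 1]
r1 m[wind→φ3] = [1, 1]
r1 m[wind→φ6] = [1, 1]
r1 m[slip→φ2] = [1, 1]
r1 m[slip→φ7] = [1, 1]
r1 m[fog→φ0] = [1, 1]
r1 m[wet→φ1] = [1, 1]
r1 m[wet→φ2] = [1, 1]
r1 m[wet→φ4] = [1, 1]
r1 m[wet→φ5] = [1, 1]
r2 m[φ0→ice] = [17, 17]
r2 m[φ0→fog] = [18, 16]
r2 m[φ1→ice] = [16, 7]
r2 m[φ1→wet] = [13, 10]
r2 m[φ2→slip] = [9, 16]
r2 m[φ2→wet] = [17, 8]
r2 m[φ3→ice] = [6, 11]
r2 m[φ3→wind] = [8, 9]
r2 m[φ4→wet] = [3, 5]
r2 m[φ5→wet] = [3, 4]
r2 m[φ6→wind] = [8, 4]
r2 m[φ7→slip] = [3, 8]
r2 m[φ8→ice] = [1, 7]
r2 m[ice→φ0] = [96, 539]
r2 m[ice→φ1] = [102, 1309]
r2 m[ice→φ3] = [272, 833]
r2 m[ice→φ8] = [1632, 1309]
r2 m[wind→φ3] = [8, 4]
r2 m[wind→φ6] = [8, 9]
r2 m[slip→φ2] = [3, 8]
r2 m[slip→φ7] = [9, 16]
r2 m[fog→φ0] = [1, 1]
r2 m[wet→φ1] = [153, 160]
r2 m[wet→φ2] = [117, 200]
r2 m[wet→φ4] = [663, 320]
r2 m[wet→φ5] = [663, 400]
r3 m[φ0→ice] = [17, 17]
r3 m[φ0→fog] = [5715, 5080]
r3 m[φ1→ice] = [2504, 1085]
r3 m[φ1→wet] = [7361, 3434]
r3 m[φ2→slip] = [1136, 2453]
r3 m[φ2→wet] = [96, 59]
r3 m[φ3→ice] = [32, 68]
r3 m[φ3→wind] = [5542, 5253]
r3 m[φ4→wet] = [3, 5]
r3 m[φ5→wet] = [3, 4]
r3 m[φ6→wind] = [8, 4]
r3 m[φ7→slip] = [3, 8]
r3 m[φ8→ice] = [1, 7]
r3 m[ice→φ0] = [96, 539]
r3 m[ice→φ1] = [102, 1309]
r3 m[ice→φ3] = [272, 833]
r3 m[ice→φ8] = [1632, 1309]
r3 m[wind→φ3] = [8, 4]
r3 m[wind→φ6] = [8, 9]
r3 m[slip→φ2] = [3, 8]
r3 m[slip→φ7] = [9, 16]
r3 m[fog→φ0] = [1, 1]
r3 m[wet→φ1] = [153, 160]
r3 m[wet→φ2] = [117, 200]
r3 m[wet→φ4] = [663, 320]
r3 m[wet→φ5] = [663, 400]
r4 m[φ0→ice] = [17, 17]
r4 m[φ0→fog] = [5715, 5080]
r4 m[φ1→ice] = [2504, 1085]
r4 m[φ1→wet] = [7361, 3434]
r4 m[φ2→slip] = [1136, 2453]
r4 m[φ2→wet] = [96, 59]
r4 m[φ3→ice] = [32, 68]
r4 m[φ3→wind] = [5542, 5253]
r4 m[φ4→wet] = [3, 5]
r4 m[φ5→wet] = [3, 4]
r4 m[φ6→wind] = [8, 4]
r4 m[φ7→slip] = [3, 8]
r4 m[φ8→ice] = [1, 7]
r4 m[ice→φ0] = [80128, 516460]
r4 m[ice→φ1] = [544, 8092]
r4 m[ice→φ3] = [42568, 129115]
r4 m[ice→φ8] = [1362176, 1254260]
r4 m[wind→φ3] = [8, 4]
r4 m[wind→φ6] = [5542, 5253]
r4 m[slip→φ2] = [3, 8]
r4 m[slip→φ7] = [1136, 2453]
r4 m[fog→φ0] = [1, 1]
r4 m[wet→φ1] = [864, 1180]
r4 m[wet→φ2] = [66249, 68680]
r4 m[wet→φ4] = [2119968, 810424]
r4 m[wet→φ5] = [2119968, 1013030]
r5 m[φ0→ice] = [17, 17]
r5 m[φ0→fog] = [5369292, 4772704]
r5 m[φ1→ice] = [16352, 6680]
r5 m[φ1→wet] = [44812, 20536]
r5 m[φ2→slip] = [598672, 1077001]
r5 m[φ2→wet] = [96, 59]
r5 m[φ3→ice] = [32, 68]
r5 m[φ3→wind] = [859826, 815847]
r5 m[φ4→wet] = [3, 5]
r5 m[φ5→wet] = [3, 4]
r5 m[φ6→wind] = [8, 4]
r5 m[φ7→slip] = [3, 8]
r5 m[φ8→ice] = [1, 7]
r5 m[ice→φ0] = [80128, 516460]
r5 m[ice→φ1] = [544, 8092]
r5 m[ice→φ3] = [42568, 129115]
r5 m[ice→φ8] = [1362176, 1254260]
r5 m[wind→φ3] = [8, 4]
r5 m[wind→φ6] = [5542, 5253]
r5 m[slip→φ2] = [3, 8]
r5 m[slip→φ7] = [1136, 2453]
r5 m[fog→φ0] = [1, 1]
r5 m[wet→φ1] = [864, 1180]
r5 m[wet→φ2] = [66249, 68680]
r5 m[wet→φ4] = [2119968, 810424]
r5 m[wet→φ5] = [2119968, 1013030]
r6 m[φ0→ice] = [17, 17]
r6 m[φ0→fog] = [5369292, 4772704]
r6 m[φ1→ice] = [16352, 6680]
r6 m[φ1→wet] = [44812, 20536]
r6 m[φ2→slip] = [598672, 1077001]
r6 m[φ2→wet] = [96, 59]
r6 m[φ3→ice] = [32, 68]
r6 m[φ3→wind] = [859826, 815847]
r6 m[φ4→wet] = [3, 5]
r6 m[φ5→wet] = [3, 4]
r6 m[φ6→wind] = [8, 4]
r6 m[φ7→slip] = [3, 8]
r6 m[φ8→ice] = [1, 7]
r6 m[ice→φ0] = [523264, 3179680]
r6 m[ice→φ1] = [544, 8092]
r6 m[ice→φ3] = [277984, 794920]
r6 m[ice→φ8] = [8895488, 7722080]
r6 m[wind→φ3] = [8, 4]
r6 m[wind→φ6] = [859826, 815847]
r6 m[slip→φ2] = [3, 8]
r6 m[slip→φ7] = [598672, 1077001]
r6 m[fog→φ0] = [1, 1]
r6 m[wet→φ1] = [864, 1180]
r6 m[wet→φ2] = [403308, 410720]
r6 m[wet→φ4] = [12905856, 4846496]
r6 m[wet→φ5] = [12905856, 6058120]
r7 m[φ0→ice] = [17, 17]
r7 m[φ0→fog] = [33326496, 29623552]
r7 m[φ1→ice] = [16352, 6680]
r7 m[φ1→wet] = [44812, 20536]
r7 m[φ2→slip] = [3637184, 6504812]
r7 m[φ2→wet] = [96, 59]
r7 m[φ3→ice] = [32, 68]
r7 m[φ3→wind] = [5325488, 5086536]
r7 m[φ4→wet] = [3, 5]
r7 m[φ5→wet] = [3, 4]
r7 m[φ6→wind] = [8, 4]
r7 m[φ7→slip] = [3, 8]
r7 m[φ8→ice] = [1, 7]
r7 m[ice→φ0] = [523264, 3179680]
r7 m[ice→φ1] = [544, 8092]
r7 m[ice→φ3] = [277984, 794920]
r7 m[ice→φ8] = [8895488, 7722080]
r7 m[wind→φ3] = [8, 4]
r7 m[wind→φ6] = [859826, 815847]
r7 m[slip→φ2] = [3, 8]
r7 m[slip→φ7] = [598672, 1077001]
r7 m[fog→φ0] = [1, 1]
r7 m[wet→φ1] = [864, 1180]
r7 m[wet→φ2] = [403308, 410720]
r7 m[wet→φ4] = [12905856, 4846496]
r7 m[wet→φ5] = [12905856, 6058120]
r8 m[φ0→ice] = [17, 17]
r8 m[φ0→fog] = [33326496, 29623552]
r8 m[φ1→ice] = [16352, 6680]
r8 m[φ1→wet] = [44812, 20536]
r8 m[φ2→slip] = [3637184, 6504812]
r8 m[φ2→wet] = [96, 59]
r8 m[φ3→ice] = [32, 68]
r8 m[φ3→wind] = [5325488, 5086536]
r8 m[φ4→wet] = [3, 5]
r8 m[φ5→wet] = [3, 4]
r8 m[φ6→wind] = [8, 4]
r8 m[φ7→slip] = [3, 8]
r8 m[φ8→ice] = [1, 7]
r8 m[ice→φ0] = [523264, 3179680]
r8 m[ice→φ1] = [544, 8092]
r8 m[ice→φ3] = [277984, 794920]
r8 m[ice→φ8] = [8895488, 7722080]
r8 m[wind→φ3] = [8, 4]
r8 m[wind→φ6] = [5325488, 5086536]
r8 m[slip→φ2] = [3, 8]
r8 m[slip→φ7] = [3637184, 6504812]
r8 m[fog→φ0] = [1, 1]
r8 m[wet→φ1] = [864, 1180]
r8 m[wet→φ2] = [403308, 410720]
r8 m[wet→φ4] = [12905856, 4846496]
r8 m[wet→φ5] = [12905856, 6058120]
r9 m[φ0→ice] = [17, 17]
r9 m[φ0→fog] = [33326496, 29623552]
r9 m[φ1→ice] = [16352, 6680]
r9 m[φ1→wet] = [44812, 20536]
r9 m[φ2→slip] = [3637184, 6504812]
r9 m[φ2→wet] = [96, 59]
r9 m[φ3→ice] = [32, 68]
r9 m[φ3→wind] = [5325488, 5086536]
r9 m[φ4→wet] = [3, 5]
r9 m[φ5→wet] = [3, 4]
r9 m[φ6→wind] = [8, 4]
r9 m[φ7→slip] = [3, 8]
r9 m[φ8→ice] = [1, 7]
r9 m[ice→φ0] = [523264, 3179680]
r9 m[ice→φ1] = [544, 8092]
r9 m[ice→φ3] = [277984, 794920]
r9 m[ice→φ8] = [8895488, 7722080]
r9 m[wind→φ3] = [8, 4]
r9 m[wind→φ6] = [5325488, 5086536]
r9 m[slip→φ2] = [3, 8]
r9 m[slip→φ7] = [3637184, 6504812]
r9 m[fog→φ0] = [1, 1]
r9 m[wet→φ1] = [864, 1180]
r9 m[wet→φ2] = [403308, 410720]
r9 m[wet→φ4] = [12905856, 4846496]
r9 m[wet→φ5] = [12905856, 6058120]
fixed point reached at round 9
b[ice] = ⊗ incoming = [8895488, 54054560]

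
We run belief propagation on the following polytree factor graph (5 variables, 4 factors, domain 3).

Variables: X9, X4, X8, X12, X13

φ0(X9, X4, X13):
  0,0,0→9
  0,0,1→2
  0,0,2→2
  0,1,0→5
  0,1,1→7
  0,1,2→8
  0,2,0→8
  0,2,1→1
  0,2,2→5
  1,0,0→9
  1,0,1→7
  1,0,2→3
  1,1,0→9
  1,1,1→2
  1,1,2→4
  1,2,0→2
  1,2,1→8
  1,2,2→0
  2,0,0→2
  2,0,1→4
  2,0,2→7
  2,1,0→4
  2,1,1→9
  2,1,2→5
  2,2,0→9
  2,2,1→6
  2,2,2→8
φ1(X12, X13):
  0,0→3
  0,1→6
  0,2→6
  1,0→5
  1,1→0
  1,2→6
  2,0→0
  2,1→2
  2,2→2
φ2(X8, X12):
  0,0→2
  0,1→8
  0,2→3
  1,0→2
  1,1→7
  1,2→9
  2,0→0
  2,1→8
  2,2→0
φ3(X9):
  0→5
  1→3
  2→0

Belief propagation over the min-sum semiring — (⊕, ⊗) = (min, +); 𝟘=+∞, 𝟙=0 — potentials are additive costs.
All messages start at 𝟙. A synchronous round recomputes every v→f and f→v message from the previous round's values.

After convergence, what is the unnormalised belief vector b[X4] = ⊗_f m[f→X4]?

init: all messages = 𝟙 over 3 values
r1 m[φ0→X9] = [1, 0, 2]
r1 m[φ0→X4] = [2, 2, 0]
r1 m[φ0→X13] = [2, 1, 0]
r1 m[φ1→X12] = [3, 0, 0]
r1 m[φ1→X13] = [0, 0, 2]
r1 m[φ2→X8] = [2, 2, 0]
r1 m[φ2→X12] = [0, 7, 0]
r1 m[φ3→X9] = [5, 3, 0]
r1 m[X9→φ0] = [0, 0, 0]
r1 m[X9→φ3] = [0, 0, 0]
r1 m[X4→φ0] = [0, 0, 0]
r1 m[X8→φ2] = [0, 0, 0]
r1 m[X12→φ1] = [0, 0, 0]
r1 m[X12→φ2] = [0, 0, 0]
r1 m[X13→φ0] = [0, 0, 0]
r1 m[X13→φ1] = [0, 0, 0]
r2 m[φ0→X9] = [1, 0, 2]
r2 m[φ0→X4] = [2, 2, 0]
r2 m[φ0→X13] = [2, 1, 0]
r2 m[φ1→X12] = [3, 0, 0]
r2 m[φ1→X13] = [0, 0, 2]
r2 m[φ2→X8] = [2, 2, 0]
r2 m[φ2→X12] = [0, 7, 0]
r2 m[φ3→X9] = [5, 3, 0]
r2 m[X9→φ0] = [5, 3, 0]
r2 m[X9→φ3] = [1, 0, 2]
r2 m[X4→φ0] = [0, 0, 0]
r2 m[X8→φ2] = [0, 0, 0]
r2 m[X12→φ1] = [0, 7, 0]
r2 m[X12→φ2] = [3, 0, 0]
r2 m[X13→φ0] = [0, 0, 2]
r2 m[X13→φ1] = [2, 1, 0]
r3 m[φ0→X9] = [1, 2, 2]
r3 m[φ0→X4] = [2, 4, 5]
r3 m[φ0→X13] = [2, 4, 3]
r3 m[φ1→X12] = [5, 1, 2]
r3 m[φ1→X13] = [0, 2, 2]
r3 m[φ2→X8] = [3, 5, 0]
r3 m[φ2→X12] = [0, 7, 0]
r3 m[φ3→X9] = [5, 3, 0]
r3 m[X9→φ0] = [5, 3, 0]
r3 m[X9→φ3] = [1, 0, 2]
r3 m[X4→φ0] = [0, 0, 0]
r3 m[X8→φ2] = [0, 0, 0]
r3 m[X12→φ1] = [0, 7, 0]
r3 m[X12→φ2] = [3, 0, 0]
r3 m[X13→φ0] = [0, 0, 2]
r3 m[X13→φ1] = [2, 1, 0]
r4 m[φ0→X9] = [1, 2, 2]
r4 m[φ0→X4] = [2, 4, 5]
r4 m[φ0→X13] = [2, 4, 3]
r4 m[φ1→X12] = [5, 1, 2]
r4 m[φ1→X13] = [0, 2, 2]
r4 m[φ2→X8] = [3, 5, 0]
r4 m[φ2→X12] = [0, 7, 0]
r4 m[φ3→X9] = [5, 3, 0]
r4 m[X9→φ0] = [5, 3, 0]
r4 m[X9→φ3] = [1, 2, 2]
r4 m[X4→φ0] = [0, 0, 0]
r4 m[X8→φ2] = [0, 0, 0]
r4 m[X12→φ1] = [0, 7, 0]
r4 m[X12→φ2] = [5, 1, 2]
r4 m[X13→φ0] = [0, 2, 2]
r4 m[X13→φ1] = [2, 4, 3]
r5 m[φ0→X9] = [3, 2, 2]
r5 m[φ0→X4] = [2, 4, 5]
r5 m[φ0→X13] = [2, 4, 3]
r5 m[φ1→X12] = [5, 4, 2]
r5 m[φ1→X13] = [0, 2, 2]
r5 m[φ2→X8] = [5, 7, 2]
r5 m[φ2→X12] = [0, 7, 0]
r5 m[φ3→X9] = [5, 3, 0]
r5 m[X9→φ0] = [5, 3, 0]
r5 m[X9→φ3] = [1, 2, 2]
r5 m[X4→φ0] = [0, 0, 0]
r5 m[X8→φ2] = [0, 0, 0]
r5 m[X12→φ1] = [0, 7, 0]
r5 m[X12→φ2] = [5, 1, 2]
r5 m[X13→φ0] = [0, 2, 2]
r5 m[X13→φ1] = [2, 4, 3]
r6 m[φ0→X9] = [3, 2, 2]
r6 m[φ0→X4] = [2, 4, 5]
r6 m[φ0→X13] = [2, 4, 3]
r6 m[φ1→X12] = [5, 4, 2]
r6 m[φ1→X13] = [0, 2, 2]
r6 m[φ2→X8] = [5, 7, 2]
r6 m[φ2→X12] = [0, 7, 0]
r6 m[φ3→X9] = [5, 3, 0]
r6 m[X9→φ0] = [5, 3, 0]
r6 m[X9→φ3] = [3, 2, 2]
r6 m[X4→φ0] = [0, 0, 0]
r6 m[X8→φ2] = [0, 0, 0]
r6 m[X12→φ1] = [0, 7, 0]
r6 m[X12→φ2] = [5, 4, 2]
r6 m[X13→φ0] = [0, 2, 2]
r6 m[X13→φ1] = [2, 4, 3]
r7 m[φ0→X9] = [3, 2, 2]
r7 m[φ0→X4] = [2, 4, 5]
r7 m[φ0→X13] = [2, 4, 3]
r7 m[φ1→X12] = [5, 4, 2]
r7 m[φ1→X13] = [0, 2, 2]
r7 m[φ2→X8] = [5, 7, 2]
r7 m[φ2→X12] = [0, 7, 0]
r7 m[φ3→X9] = [5, 3, 0]
r7 m[X9→φ0] = [5, 3, 0]
r7 m[X9→φ3] = [3, 2, 2]
r7 m[X4→φ0] = [0, 0, 0]
r7 m[X8→φ2] = [0, 0, 0]
r7 m[X12→φ1] = [0, 7, 0]
r7 m[X12→φ2] = [5, 4, 2]
r7 m[X13→φ0] = [0, 2, 2]
r7 m[X13→φ1] = [2, 4, 3]
fixed point reached at round 7
b[X4] = ⊗ incoming = [2, 4, 5]

b[X4] = [2, 4, 5]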